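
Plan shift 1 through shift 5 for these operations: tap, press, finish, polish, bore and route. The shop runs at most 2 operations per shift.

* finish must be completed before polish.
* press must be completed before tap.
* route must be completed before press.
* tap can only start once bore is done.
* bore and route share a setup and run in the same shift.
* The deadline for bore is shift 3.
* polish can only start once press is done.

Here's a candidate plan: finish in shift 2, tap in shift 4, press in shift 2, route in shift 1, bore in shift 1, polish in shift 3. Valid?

Yes, all constraints hold

route must be completed before press — holds.
The deadline for bore is shift 3 — holds.
finish must be completed before polish — holds.
polish can only start once press is done — holds.
press must be completed before tap — holds.
tap can only start once bore is done — holds.
bore and route share a setup and run in the same shift — holds.
The shop runs at most 2 operations per shift — holds.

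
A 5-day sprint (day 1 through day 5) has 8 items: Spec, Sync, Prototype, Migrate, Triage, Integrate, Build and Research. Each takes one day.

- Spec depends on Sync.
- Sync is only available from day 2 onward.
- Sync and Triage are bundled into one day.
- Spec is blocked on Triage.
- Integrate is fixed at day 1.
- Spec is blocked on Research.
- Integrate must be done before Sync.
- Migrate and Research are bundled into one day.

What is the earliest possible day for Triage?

day 2

Triage must be in the same day as Sync, which can't be before day 2, so Triage is at least day 2; downstream work caps Triage at day 4.
Triage at day 2 is achievable: Spec -> day 3, Integrate -> day 1, Sync -> day 2, Research -> day 1, Triage -> day 2, Build -> day 1, Prototype -> day 1, Migrate -> day 1.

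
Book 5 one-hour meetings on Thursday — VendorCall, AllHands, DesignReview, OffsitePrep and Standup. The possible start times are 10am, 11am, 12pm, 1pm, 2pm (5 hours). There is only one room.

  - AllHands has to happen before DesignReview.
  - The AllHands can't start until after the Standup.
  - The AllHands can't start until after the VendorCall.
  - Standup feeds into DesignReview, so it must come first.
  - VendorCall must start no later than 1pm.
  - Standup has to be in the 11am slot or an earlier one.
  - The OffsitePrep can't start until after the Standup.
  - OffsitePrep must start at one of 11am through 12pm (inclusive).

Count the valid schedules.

Enumerating: OffsitePrep=11am, Standup=10am, AllHands=1pm, VendorCall=12pm, DesignReview=2pm | VendorCall in 11am, AllHands in 1pm, DesignReview in 2pm, Standup in 10am, OffsitePrep in 12pm | Standup -> 11am; AllHands -> 1pm; VendorCall -> 10am; OffsitePrep -> 12pm; DesignReview -> 2pm.

3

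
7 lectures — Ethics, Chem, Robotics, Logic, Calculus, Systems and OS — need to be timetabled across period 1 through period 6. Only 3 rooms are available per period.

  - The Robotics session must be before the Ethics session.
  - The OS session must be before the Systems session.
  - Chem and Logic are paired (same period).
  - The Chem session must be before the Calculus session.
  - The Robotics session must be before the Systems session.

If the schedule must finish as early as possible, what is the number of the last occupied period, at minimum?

period 3

The precedence chain requires at least 2 distinct periods.
With at most 3 per period and 7 lectures, at least 3 periods are needed.
3 works (last occupied period: period 3): for example Logic -> period 2; Calculus -> period 3; Ethics -> period 3; Systems -> period 2; OS -> period 1; Robotics -> period 1; Chem -> period 2.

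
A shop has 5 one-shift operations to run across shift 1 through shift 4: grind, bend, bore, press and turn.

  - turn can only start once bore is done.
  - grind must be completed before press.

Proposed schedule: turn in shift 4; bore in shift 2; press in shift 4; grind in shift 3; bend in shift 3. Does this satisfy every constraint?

Yes, all constraints hold

grind must be completed before press — holds.
turn can only start once bore is done — holds.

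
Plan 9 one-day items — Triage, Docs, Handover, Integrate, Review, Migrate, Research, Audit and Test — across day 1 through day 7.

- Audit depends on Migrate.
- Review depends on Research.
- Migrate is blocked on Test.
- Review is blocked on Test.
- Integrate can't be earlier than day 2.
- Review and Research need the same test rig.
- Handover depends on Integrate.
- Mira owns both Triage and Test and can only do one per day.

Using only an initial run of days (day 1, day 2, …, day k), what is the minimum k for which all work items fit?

3 days

The precedence chain requires at least 3 distinct days.
3 works (last occupied day: day 3): for example Research -> day 1; Docs -> day 1; Integrate -> day 2; Triage -> day 2; Review -> day 2; Audit -> day 3; Migrate -> day 2; Test -> day 1; Handover -> day 3.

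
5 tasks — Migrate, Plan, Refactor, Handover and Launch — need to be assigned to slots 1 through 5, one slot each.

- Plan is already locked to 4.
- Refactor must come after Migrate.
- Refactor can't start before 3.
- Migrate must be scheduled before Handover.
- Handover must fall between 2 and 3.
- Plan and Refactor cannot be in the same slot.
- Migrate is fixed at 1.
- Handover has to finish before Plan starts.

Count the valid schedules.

Splitting on Refactor: it can be 3 (10), 5 (10). Listing each branch's schedules as (Migrate, Plan, Handover, Launch):
Refactor=3: (1,4,2,1) (1,4,2,2) (1,4,2,3) (1,4,2,4) (1,4,2,5) (1,4,3,1) (1,4,3,2) (1,4,3,3) (1,4,3,4) (1,4,3,5) — 10.
Refactor=5: (1,4,2,1) (1,4,2,2) (1,4,2,3) (1,4,2,4) (1,4,2,5) (1,4,3,1) (1,4,3,2) (1,4,3,3) (1,4,3,4) (1,4,3,5) — 10.
Summing: 10 + 10 = 20.

20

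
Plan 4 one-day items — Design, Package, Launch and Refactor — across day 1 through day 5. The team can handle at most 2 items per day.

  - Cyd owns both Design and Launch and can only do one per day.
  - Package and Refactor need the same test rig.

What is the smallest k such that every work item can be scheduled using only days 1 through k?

2 days

With at most 2 per day and 4 work items, at least 2 days are needed.
2 works (last occupied day: day 2): for example Design -> day 1, Refactor -> day 2, Launch -> day 2, Package -> day 1.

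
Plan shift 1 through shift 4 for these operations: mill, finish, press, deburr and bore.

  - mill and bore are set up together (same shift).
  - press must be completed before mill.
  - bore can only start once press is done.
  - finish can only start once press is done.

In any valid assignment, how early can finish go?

shift 2

Precedence pushes finish to at least shift 2.
finish at shift 2 is achievable: bore=shift 2, finish=shift 2, deburr=shift 1, mill=shift 2, press=shift 1.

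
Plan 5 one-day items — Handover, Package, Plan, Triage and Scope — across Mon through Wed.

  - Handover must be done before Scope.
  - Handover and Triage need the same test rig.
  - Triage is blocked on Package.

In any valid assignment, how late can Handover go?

Tue

Downstream work caps Handover at Tue.
Handover at Tue is achievable: Scope=Wed, Package=Mon, Plan=Mon, Handover=Tue, Triage=Wed.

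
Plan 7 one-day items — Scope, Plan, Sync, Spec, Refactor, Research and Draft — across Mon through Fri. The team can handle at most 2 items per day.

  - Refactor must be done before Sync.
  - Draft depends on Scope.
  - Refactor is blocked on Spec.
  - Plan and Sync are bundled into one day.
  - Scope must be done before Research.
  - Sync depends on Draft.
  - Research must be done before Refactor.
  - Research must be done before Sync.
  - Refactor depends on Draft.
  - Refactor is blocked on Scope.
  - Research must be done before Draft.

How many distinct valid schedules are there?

3

Enumerating: Refactor=Thu, Draft=Wed, Spec=Mon, Sync=Fri, Plan=Fri, Research=Tue, Scope=Mon | Sync -> Fri, Scope -> Mon, Draft -> Wed, Refactor -> Thu, Research -> Tue, Plan -> Fri, Spec -> Tue | Research in Tue; Refactor in Thu; Spec in Wed; Draft in Wed; Plan in Fri; Sync in Fri; Scope in Mon.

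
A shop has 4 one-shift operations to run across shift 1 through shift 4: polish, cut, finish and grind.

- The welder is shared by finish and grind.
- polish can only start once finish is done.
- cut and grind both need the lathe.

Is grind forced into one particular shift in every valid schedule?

grind can be shift 1 (e.g. cut -> shift 2; finish -> shift 2; grind -> shift 1; polish -> shift 3) or shift 2 (e.g. polish=shift 2, cut=shift 1, finish=shift 1, grind=shift 2).

No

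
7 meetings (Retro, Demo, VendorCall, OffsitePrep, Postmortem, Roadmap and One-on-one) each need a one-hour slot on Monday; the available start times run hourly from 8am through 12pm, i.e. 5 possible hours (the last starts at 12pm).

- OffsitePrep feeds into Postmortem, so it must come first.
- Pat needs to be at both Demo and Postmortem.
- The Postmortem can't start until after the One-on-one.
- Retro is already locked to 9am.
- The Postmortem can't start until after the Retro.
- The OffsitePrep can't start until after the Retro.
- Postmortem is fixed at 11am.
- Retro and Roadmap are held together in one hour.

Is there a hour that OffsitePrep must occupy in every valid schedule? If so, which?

10am

Retro is fixed at 9am and must come before OffsitePrep, so OffsitePrep is at least 10am.
Postmortem is fixed at 11am and must come after OffsitePrep, so OffsitePrep is at most 10am.
So OffsitePrep must be 10am.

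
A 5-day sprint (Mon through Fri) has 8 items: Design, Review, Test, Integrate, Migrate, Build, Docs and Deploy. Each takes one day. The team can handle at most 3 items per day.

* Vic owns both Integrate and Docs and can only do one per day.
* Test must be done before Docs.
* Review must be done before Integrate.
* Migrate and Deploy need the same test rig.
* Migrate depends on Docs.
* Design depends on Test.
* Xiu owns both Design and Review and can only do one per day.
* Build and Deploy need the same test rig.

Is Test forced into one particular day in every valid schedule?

Test can be Mon (e.g. Review in Mon; Docs in Tue; Migrate in Wed; Build in Mon; Deploy in Tue; Integrate in Wed; Test in Mon; Design in Tue) or Tue (e.g. Integrate -> Tue; Docs -> Wed; Build -> Mon; Design -> Wed; Migrate -> Thu; Test -> Tue; Review -> Mon; Deploy -> Tue).

No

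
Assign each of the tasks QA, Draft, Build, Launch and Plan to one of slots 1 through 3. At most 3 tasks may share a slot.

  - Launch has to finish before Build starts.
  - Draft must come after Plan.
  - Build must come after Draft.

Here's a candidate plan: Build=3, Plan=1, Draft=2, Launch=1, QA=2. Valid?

Valid

At most 3 tasks may share a slot — holds.
Draft must come after Plan — holds.
Build must come after Draft — holds.
Launch has to finish before Build starts — holds.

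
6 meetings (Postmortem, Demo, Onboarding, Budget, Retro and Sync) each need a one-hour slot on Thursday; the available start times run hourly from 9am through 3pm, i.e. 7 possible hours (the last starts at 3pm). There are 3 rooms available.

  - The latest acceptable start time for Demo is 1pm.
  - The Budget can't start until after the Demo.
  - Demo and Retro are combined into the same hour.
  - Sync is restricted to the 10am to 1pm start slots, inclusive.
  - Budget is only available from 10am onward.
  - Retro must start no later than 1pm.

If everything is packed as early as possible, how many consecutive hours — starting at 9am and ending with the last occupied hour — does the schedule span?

The precedence chain requires at least 2 distinct hours.
With at most 3 per hour and 6 meetings, at least 2 hours are needed.
2 works (last occupied hour: 10am): for example Demo=9am; Sync=10am; Onboarding=10am; Postmortem=9am; Retro=9am; Budget=10am.

2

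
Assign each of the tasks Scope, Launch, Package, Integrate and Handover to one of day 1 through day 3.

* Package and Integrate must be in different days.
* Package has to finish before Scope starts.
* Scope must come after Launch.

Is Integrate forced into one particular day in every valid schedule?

No

Integrate can be day 1 (e.g. Launch -> day 1; Handover -> day 1; Package -> day 2; Integrate -> day 1; Scope -> day 3) or day 2 (e.g. Integrate=day 2, Package=day 1, Scope=day 2, Launch=day 1, Handover=day 1).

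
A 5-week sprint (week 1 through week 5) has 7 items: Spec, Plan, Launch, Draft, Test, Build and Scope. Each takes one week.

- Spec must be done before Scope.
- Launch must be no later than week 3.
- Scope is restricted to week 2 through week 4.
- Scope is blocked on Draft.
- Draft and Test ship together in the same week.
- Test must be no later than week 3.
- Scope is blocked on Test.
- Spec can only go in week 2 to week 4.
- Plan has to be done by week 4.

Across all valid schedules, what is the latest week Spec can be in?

week 3

Spec is available from week 2; Spec's own window allows nothing later than week 4; downstream work caps Spec at week 3.
Spec at week 3 is achievable: Plan -> week 1, Build -> week 1, Launch -> week 1, Draft -> week 1, Scope -> week 4, Test -> week 1, Spec -> week 3.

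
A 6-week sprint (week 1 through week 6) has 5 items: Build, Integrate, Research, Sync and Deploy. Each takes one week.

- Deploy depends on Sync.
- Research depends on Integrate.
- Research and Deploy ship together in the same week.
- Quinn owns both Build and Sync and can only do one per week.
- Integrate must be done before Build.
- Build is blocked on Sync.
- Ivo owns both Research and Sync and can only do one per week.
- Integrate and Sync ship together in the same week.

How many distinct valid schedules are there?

55

Splitting on Build: it can be week 2 (5), week 3 (9), week 4 (12), week 5 (14), week 6 (15). Listing each branch's schedules as (Integrate, Research, Sync, Deploy) by week number:
Build=week 2: (1,2,1,2) (1,3,1,3) (1,4,1,4) (1,5,1,5) (1,6,1,6) — 5.
Build=week 3: (1,2,1,2) (1,3,1,3) (1,4,1,4) (1,5,1,5) (1,6,1,6) (2,3,2,3) (2,4,2,4) (2,5,2,5) (2,6,2,6) — 9.
Build=week 4: (1,2,1,2) (1,3,1,3) (1,4,1,4) (1,5,1,5) (1,6,1,6) (2,3,2,3) (2,4,2,4) (2,5,2,5) (2,6,2,6) (3,4,3,4) (3,5,3,5) (3,6,3,6) — 12.
Build=week 5: (1,2,1,2) (1,3,1,3) (1,4,1,4) (1,5,1,5) (1,6,1,6) (2,3,2,3) (2,4,2,4) (2,5,2,5) (2,6,2,6) (3,4,3,4) (3,5,3,5) (3,6,3,6) (4,5,4,5) (4,6,4,6) — 14.
Build=week 6: (1,2,1,2) (1,3,1,3) (1,4,1,4) (1,5,1,5) (1,6,1,6) (2,3,2,3) (2,4,2,4) (2,5,2,5) (2,6,2,6) (3,4,3,4) (3,5,3,5) (3,6,3,6) (4,5,4,5) (4,6,4,6) (5,6,5,6) — 15.
Summing: 5 + 9 + 12 + 14 + 15 = 55.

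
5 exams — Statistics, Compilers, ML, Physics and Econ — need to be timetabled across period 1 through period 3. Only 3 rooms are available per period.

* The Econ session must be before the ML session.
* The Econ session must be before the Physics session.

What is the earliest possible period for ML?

period 2

Precedence pushes ML to at least period 2.
ML at period 2 is achievable: Econ in period 1; Compilers in period 1; Physics in period 2; ML in period 2; Statistics in period 1.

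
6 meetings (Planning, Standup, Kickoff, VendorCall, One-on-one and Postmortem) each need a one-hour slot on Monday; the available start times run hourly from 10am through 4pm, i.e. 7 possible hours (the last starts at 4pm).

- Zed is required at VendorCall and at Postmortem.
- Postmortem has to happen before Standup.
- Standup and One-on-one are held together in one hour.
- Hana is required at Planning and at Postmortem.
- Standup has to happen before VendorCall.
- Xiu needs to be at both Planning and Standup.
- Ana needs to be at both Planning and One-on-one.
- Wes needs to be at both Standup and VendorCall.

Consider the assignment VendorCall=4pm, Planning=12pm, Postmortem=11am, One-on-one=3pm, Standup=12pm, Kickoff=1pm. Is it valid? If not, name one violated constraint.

Standup and One-on-one are held together in one hour — violated.
Wes needs to be at both Standup and VendorCall — holds.
Xiu needs to be at both Planning and Standup — violated.
Zed is required at VendorCall and at Postmortem — holds.
Ana needs to be at both Planning and One-on-one — holds.
Postmortem has to happen before Standup — holds.
Standup has to happen before VendorCall — holds.
Hana is required at Planning and at Postmortem — holds.

No. Xiu needs to be at both Planning and Standup is not satisfied.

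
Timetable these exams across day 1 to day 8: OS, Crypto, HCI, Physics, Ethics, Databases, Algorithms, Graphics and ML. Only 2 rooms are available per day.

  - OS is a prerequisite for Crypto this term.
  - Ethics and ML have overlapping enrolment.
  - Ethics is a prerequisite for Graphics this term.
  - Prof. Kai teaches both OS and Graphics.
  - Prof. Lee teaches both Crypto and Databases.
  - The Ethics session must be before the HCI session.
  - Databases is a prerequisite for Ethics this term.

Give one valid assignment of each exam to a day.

OS -> day 1, Graphics -> day 3, HCI -> day 3, Crypto -> day 2, Physics -> day 4, Algorithms -> day 4, Databases -> day 1, Ethics -> day 2, ML -> day 5

Checking: Ethics(day 2) before Graphics(day 3); OS(day 1) before Crypto(day 2); Databases(day 1) before Ethics(day 2); Ethics(day 2) before HCI(day 3); OS(day 1) != Graphics(day 3); Ethics(day 2) != ML(day 5); Crypto(day 2) != Databases(day 1); max 2 per day (cap 2).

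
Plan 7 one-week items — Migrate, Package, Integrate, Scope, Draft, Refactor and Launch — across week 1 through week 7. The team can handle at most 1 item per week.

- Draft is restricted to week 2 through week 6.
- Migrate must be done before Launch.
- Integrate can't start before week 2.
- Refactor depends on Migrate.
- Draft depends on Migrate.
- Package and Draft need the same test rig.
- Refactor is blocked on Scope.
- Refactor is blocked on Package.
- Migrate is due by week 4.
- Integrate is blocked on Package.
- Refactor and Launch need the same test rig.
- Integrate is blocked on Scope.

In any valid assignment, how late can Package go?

Downstream work caps Package at week 6.
Package at week 5 is achievable: Migrate=week 1; Integrate=week 6; Scope=week 3; Refactor=week 7; Launch=week 4; Draft=week 2; Package=week 5.
Nothing later works — the conflict and capacity constraints rule out every week after week 5.

week 5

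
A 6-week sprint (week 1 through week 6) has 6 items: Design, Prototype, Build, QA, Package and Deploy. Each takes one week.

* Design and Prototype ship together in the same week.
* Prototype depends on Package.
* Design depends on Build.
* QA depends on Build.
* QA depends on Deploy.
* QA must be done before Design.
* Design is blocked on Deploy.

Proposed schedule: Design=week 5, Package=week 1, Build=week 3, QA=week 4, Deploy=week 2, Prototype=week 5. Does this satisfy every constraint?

Design is blocked on Deploy — holds.
QA depends on Build — holds.
QA must be done before Design — holds.
Design and Prototype ship together in the same week — holds.
Design depends on Build — holds.
Prototype depends on Package — holds.
QA depends on Deploy — holds.

Valid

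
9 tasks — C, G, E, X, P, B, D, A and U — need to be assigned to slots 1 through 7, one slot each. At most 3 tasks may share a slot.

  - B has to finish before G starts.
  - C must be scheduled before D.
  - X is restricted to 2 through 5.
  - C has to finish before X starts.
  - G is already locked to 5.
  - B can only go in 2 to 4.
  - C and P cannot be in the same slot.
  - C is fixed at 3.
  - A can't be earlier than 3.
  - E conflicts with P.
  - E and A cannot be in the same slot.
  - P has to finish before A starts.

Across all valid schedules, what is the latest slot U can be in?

U at 7 is achievable: C=3, P=1, G=5, U=7, X=4, B=2, D=4, A=3, E=2.

7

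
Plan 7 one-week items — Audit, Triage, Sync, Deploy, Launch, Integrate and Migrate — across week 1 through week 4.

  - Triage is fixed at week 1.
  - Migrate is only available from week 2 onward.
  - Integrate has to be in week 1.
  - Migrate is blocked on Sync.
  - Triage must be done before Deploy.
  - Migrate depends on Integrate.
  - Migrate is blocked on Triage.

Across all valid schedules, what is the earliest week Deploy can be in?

week 2

Precedence pushes Deploy to at least week 2.
Deploy at week 2 is achievable: Audit in week 1; Migrate in week 2; Deploy in week 2; Integrate in week 1; Launch in week 1; Sync in week 1; Triage in week 1.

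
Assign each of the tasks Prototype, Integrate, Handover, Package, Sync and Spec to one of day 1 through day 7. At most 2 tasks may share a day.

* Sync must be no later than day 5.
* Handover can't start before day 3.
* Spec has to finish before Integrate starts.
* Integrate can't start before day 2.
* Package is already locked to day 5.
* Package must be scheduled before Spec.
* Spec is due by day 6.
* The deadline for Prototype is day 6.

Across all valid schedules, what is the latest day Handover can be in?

Handover is available from day 3.
Handover at day 7 is achievable: Prototype in day 1, Handover in day 7, Package in day 5, Spec in day 6, Integrate in day 7, Sync in day 1.

day 7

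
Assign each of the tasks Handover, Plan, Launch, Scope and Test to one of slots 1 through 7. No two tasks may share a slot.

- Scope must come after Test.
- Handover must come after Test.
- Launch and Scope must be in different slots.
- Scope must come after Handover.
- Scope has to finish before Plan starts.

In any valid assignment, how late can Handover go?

5

Precedence pushes Handover to at least 2; downstream work caps Handover at 5.
Handover at 5 is achievable: Scope in 6, Handover in 5, Test in 1, Plan in 7, Launch in 2.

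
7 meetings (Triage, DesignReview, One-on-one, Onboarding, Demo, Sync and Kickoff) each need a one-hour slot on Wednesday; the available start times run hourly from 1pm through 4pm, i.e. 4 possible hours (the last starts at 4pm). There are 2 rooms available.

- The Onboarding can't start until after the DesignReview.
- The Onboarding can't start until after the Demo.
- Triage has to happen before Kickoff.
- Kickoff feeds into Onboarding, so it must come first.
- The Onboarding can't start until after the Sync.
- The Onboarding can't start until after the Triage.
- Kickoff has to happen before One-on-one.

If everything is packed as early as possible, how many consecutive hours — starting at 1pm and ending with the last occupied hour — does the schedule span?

The precedence chain requires at least 3 distinct hours.
With at most 2 per hour and 7 meetings, at least 4 hours are needed.
4 works (last occupied hour: 4pm): for example Sync=3pm; Kickoff=2pm; DesignReview=1pm; Triage=1pm; Demo=2pm; One-on-one=3pm; Onboarding=4pm.

4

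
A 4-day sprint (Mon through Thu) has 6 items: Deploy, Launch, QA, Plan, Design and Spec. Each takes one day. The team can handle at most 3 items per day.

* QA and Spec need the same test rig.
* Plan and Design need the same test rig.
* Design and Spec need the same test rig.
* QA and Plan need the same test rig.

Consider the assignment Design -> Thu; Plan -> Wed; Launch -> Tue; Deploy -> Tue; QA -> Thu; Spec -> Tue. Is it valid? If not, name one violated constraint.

Yes, all constraints hold

The team can handle at most 3 items per day — holds.
Plan and Design need the same test rig — holds.
QA and Spec need the same test rig — holds.
QA and Plan need the same test rig — holds.
Design and Spec need the same test rig — holds.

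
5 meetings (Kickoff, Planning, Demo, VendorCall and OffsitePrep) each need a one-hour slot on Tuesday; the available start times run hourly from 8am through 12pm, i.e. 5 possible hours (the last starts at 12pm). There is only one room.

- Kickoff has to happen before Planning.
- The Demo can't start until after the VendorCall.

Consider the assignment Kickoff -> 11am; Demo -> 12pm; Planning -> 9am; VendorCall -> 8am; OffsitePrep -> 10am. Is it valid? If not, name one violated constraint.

The Demo can't start until after the VendorCall — holds.
There is only one room — holds.
Kickoff has to happen before Planning — violated.

No — it violates: Kickoff has to happen before Planning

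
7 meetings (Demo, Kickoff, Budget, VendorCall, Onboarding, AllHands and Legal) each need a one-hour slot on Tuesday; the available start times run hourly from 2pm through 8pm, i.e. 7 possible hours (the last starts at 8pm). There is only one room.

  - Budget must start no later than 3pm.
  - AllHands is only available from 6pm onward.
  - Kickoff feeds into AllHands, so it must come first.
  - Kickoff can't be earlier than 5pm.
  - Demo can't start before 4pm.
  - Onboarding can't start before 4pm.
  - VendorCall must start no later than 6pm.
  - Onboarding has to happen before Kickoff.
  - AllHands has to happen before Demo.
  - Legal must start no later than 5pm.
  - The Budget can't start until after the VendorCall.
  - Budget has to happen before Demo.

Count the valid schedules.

2

Enumerating: AllHands in 7pm, Onboarding in 5pm, Legal in 4pm, Demo in 8pm, Budget in 3pm, Kickoff in 6pm, VendorCall in 2pm | Legal -> 5pm; Onboarding -> 4pm; Kickoff -> 6pm; Demo -> 8pm; Budget -> 3pm; AllHands -> 7pm; VendorCall -> 2pm.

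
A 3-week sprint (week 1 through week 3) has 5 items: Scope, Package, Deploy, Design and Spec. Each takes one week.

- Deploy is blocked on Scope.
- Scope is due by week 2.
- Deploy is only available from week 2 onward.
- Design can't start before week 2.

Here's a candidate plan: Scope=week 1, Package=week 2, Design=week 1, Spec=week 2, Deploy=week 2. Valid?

No — it violates: Design can't start before week 2

Design can't start before week 2 — violated.
Deploy is only available from week 2 onward — holds.
Deploy is blocked on Scope — holds.
Scope is due by week 2 — holds.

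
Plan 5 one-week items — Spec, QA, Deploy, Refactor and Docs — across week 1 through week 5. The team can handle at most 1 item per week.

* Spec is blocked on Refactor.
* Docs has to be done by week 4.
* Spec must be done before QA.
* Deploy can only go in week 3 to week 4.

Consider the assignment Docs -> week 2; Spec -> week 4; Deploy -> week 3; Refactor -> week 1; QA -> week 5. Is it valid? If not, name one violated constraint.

Spec must be done before QA — holds.
Deploy can only go in week 3 to week 4 — holds.
The team can handle at most 1 item per week — holds.
Docs has to be done by week 4 — holds.
Spec is blocked on Refactor — holds.

Valid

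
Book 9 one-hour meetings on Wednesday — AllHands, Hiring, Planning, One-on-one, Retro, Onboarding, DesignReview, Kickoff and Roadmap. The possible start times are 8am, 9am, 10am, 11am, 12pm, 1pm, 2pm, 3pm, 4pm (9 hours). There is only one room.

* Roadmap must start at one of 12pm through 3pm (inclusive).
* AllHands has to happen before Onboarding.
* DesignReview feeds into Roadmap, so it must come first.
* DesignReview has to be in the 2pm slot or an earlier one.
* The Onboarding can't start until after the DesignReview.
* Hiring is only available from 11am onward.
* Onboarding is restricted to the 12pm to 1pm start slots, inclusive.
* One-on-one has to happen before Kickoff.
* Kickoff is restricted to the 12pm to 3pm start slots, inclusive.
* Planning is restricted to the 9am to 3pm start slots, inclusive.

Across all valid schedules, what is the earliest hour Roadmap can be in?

Roadmap is available from 12pm; Roadmap's own window allows nothing later than 3pm.
Roadmap at 12pm is achievable: One-on-one -> 10am; AllHands -> 9am; Hiring -> 11am; Kickoff -> 2pm; DesignReview -> 8am; Onboarding -> 1pm; Retro -> 4pm; Roadmap -> 12pm; Planning -> 3pm.

12pm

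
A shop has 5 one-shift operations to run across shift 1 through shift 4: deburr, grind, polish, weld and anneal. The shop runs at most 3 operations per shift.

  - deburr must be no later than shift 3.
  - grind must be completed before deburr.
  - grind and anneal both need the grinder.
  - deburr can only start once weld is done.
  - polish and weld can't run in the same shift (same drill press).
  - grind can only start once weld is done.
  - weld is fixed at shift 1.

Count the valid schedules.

Splitting on polish: it can be shift 2 (3), shift 3 (3), shift 4 (3). Listing each branch's schedules as (deburr, grind, weld, anneal) by shift number:
polish=shift 2: (3,2,1,1) (3,2,1,3) (3,2,1,4) — 3.
polish=shift 3: (3,2,1,1) (3,2,1,3) (3,2,1,4) — 3.
polish=shift 4: (3,2,1,1) (3,2,1,3) (3,2,1,4) — 3.
Summing: 3 + 3 + 3 = 9.

9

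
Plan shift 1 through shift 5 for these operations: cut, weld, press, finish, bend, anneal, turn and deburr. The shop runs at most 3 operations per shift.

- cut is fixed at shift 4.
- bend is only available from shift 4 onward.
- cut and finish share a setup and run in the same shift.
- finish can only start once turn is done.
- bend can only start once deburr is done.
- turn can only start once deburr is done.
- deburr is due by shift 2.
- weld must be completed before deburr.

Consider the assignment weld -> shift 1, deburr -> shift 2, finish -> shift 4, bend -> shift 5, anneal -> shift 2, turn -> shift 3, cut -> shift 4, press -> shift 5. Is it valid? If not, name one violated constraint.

Valid

cut is fixed at shift 4 — holds.
bend can only start once deburr is done — holds.
deburr is due by shift 2 — holds.
cut and finish share a setup and run in the same shift — holds.
The shop runs at most 3 operations per shift — holds.
turn can only start once deburr is done — holds.
finish can only start once turn is done — holds.
bend is only available from shift 4 onward — holds.
weld must be completed before deburr — holds.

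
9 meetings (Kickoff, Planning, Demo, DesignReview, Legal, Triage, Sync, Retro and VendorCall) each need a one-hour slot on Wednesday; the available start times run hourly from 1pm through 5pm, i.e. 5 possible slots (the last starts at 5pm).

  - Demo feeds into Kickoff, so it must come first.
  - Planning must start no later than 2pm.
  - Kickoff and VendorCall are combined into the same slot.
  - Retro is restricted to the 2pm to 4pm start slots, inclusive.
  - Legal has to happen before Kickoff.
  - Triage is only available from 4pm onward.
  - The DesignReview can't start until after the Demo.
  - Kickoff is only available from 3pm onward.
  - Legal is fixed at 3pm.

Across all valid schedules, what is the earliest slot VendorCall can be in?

VendorCall must be in the same slot as Kickoff, which can't be before 4pm, so VendorCall is at least 4pm.
VendorCall at 4pm is achievable: Retro -> 2pm; Kickoff -> 4pm; Triage -> 4pm; DesignReview -> 2pm; Demo -> 1pm; VendorCall -> 4pm; Legal -> 3pm; Planning -> 1pm; Sync -> 1pm.

4pm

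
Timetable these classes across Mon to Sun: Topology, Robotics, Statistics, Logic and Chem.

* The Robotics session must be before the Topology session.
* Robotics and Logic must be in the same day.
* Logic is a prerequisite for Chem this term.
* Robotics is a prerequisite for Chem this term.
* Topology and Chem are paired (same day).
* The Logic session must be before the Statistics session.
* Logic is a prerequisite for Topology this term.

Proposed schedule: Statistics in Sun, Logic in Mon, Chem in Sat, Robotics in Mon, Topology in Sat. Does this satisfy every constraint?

Yes, all constraints hold

Logic is a prerequisite for Chem this term — holds.
Robotics is a prerequisite for Chem this term — holds.
Logic is a prerequisite for Topology this term — holds.
The Robotics session must be before the Topology session — holds.
Robotics and Logic must be in the same day — holds.
Topology and Chem are paired (same day) — holds.
The Logic session must be before the Statistics session — holds.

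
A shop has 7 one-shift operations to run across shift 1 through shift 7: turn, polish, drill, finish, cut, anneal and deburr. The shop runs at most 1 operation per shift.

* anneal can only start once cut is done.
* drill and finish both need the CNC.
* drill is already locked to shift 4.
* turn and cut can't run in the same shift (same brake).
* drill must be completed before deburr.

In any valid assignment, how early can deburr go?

shift 5

Precedence pushes deburr to at least shift 5.
deburr at shift 5 is achievable: anneal -> shift 2; cut -> shift 1; drill -> shift 4; finish -> shift 7; deburr -> shift 5; polish -> shift 6; turn -> shift 3.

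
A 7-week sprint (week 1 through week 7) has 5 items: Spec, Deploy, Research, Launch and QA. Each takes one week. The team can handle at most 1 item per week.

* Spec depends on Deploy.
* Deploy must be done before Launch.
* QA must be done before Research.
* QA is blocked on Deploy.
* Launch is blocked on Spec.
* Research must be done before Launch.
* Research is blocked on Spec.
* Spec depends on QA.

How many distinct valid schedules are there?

Splitting on Spec: it can be week 3 (6), week 4 (9), week 5 (6). Listing each branch's schedules as (Deploy, Research, Launch, QA) by week number:
Spec=week 3: (1,4,5,2) (1,4,6,2) (1,4,7,2) (1,5,6,2) (1,5,7,2) (1,6,7,2) — 6.
Spec=week 4: (1,5,6,2) (1,5,6,3) (1,5,7,2) (1,5,7,3) (1,6,7,2) (1,6,7,3) (2,5,6,3) (2,5,7,3) (2,6,7,3) — 9.
Spec=week 5: (1,6,7,2) (1,6,7,3) (1,6,7,4) (2,6,7,3) (2,6,7,4) (3,6,7,4) — 6.
Summing: 6 + 9 + 6 = 21.

21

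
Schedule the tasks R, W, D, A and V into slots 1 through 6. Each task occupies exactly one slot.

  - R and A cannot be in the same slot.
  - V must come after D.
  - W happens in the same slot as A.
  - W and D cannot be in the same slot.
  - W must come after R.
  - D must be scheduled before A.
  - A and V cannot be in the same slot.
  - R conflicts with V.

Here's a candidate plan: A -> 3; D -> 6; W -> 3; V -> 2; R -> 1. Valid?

A and V cannot be in the same slot — holds.
W and D cannot be in the same slot — holds.
D must be scheduled before A — violated.
V must come after D — violated.
W happens in the same slot as A — holds.
R conflicts with V — holds.
W must come after R — holds.
R and A cannot be in the same slot — holds.

No. V must come after D is not satisfied.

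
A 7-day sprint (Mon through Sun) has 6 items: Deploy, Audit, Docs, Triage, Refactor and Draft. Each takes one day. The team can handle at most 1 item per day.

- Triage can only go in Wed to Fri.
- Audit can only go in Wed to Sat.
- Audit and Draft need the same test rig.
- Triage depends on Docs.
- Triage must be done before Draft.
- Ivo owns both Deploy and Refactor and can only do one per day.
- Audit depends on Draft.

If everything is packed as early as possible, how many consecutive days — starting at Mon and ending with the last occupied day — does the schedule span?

The precedence chain requires at least 4 distinct days.
With at most 1 per day and 6 tasks, at least 6 days are needed.
Propagating the time windows through the other constraints, Audit can't land before Fri — that is day 5 counting from Mon — so the schedule must run through at least 5 days.
6 works (last occupied day: Sat): for example Deploy=Tue; Audit=Fri; Triage=Wed; Docs=Mon; Draft=Thu; Refactor=Sat.

6 days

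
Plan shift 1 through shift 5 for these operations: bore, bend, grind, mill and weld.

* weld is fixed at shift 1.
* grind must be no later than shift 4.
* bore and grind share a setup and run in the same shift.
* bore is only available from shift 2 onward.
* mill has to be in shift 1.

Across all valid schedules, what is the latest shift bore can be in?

shift 4

Bore is available from shift 2; bore must be in the same shift as grind, which can't be after shift 4, so bore is at most shift 4.
bore at shift 4 is achievable: bore in shift 4; bend in shift 1; grind in shift 4; mill in shift 1; weld in shift 1.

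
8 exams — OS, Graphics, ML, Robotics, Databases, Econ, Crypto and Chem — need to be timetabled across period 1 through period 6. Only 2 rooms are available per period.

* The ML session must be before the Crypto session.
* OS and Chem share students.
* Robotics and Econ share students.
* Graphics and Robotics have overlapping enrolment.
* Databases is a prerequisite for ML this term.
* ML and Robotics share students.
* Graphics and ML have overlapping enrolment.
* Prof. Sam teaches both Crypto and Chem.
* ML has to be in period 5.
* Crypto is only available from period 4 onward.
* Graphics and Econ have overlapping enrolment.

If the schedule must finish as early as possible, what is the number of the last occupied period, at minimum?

The precedence chain requires at least 3 distinct periods.
With at most 2 per period and 8 exams, at least 4 periods are needed.
Propagating the time windows through the other constraints, Crypto can't land before period 6, so the schedule must run through at least period 6.
6 works (last occupied period: period 6): for example OS -> period 1; Graphics -> period 2; Robotics -> period 3; Econ -> period 4; ML -> period 5; Databases -> period 1; Chem -> period 2; Crypto -> period 6.

6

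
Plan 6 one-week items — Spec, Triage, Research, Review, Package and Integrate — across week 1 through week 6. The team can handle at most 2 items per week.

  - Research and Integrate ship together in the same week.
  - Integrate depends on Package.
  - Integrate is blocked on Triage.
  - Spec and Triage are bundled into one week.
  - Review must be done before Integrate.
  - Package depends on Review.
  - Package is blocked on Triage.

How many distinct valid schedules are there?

30

Splitting on Spec: it can be week 1 (10), week 2 (10), week 3 (7), week 4 (3). Listing each branch's schedules as (Triage, Research, Review, Package, Integrate) by week number:
Spec=week 1: (1,4,2,3,4) (1,5,2,3,5) (1,5,2,4,5) (1,5,3,4,5) (1,6,2,3,6) (1,6,2,4,6) (1,6,2,5,6) (1,6,3,4,6) (1,6,3,5,6) (1,6,4,5,6) — 10.
Spec=week 2: (2,4,1,3,4) (2,5,1,3,5) (2,5,1,4,5) (2,5,3,4,5) (2,6,1,3,6) (2,6,1,4,6) (2,6,1,5,6) (2,6,3,4,6) (2,6,3,5,6) (2,6,4,5,6) — 10.
Spec=week 3: (3,5,1,4,5) (3,5,2,4,5) (3,6,1,4,6) (3,6,1,5,6) (3,6,2,4,6) (3,6,2,5,6) (3,6,4,5,6) — 7.
Spec=week 4: (4,6,1,5,6) (4,6,2,5,6) (4,6,3,5,6) — 3.
Summing: 10 + 10 + 7 + 3 = 30.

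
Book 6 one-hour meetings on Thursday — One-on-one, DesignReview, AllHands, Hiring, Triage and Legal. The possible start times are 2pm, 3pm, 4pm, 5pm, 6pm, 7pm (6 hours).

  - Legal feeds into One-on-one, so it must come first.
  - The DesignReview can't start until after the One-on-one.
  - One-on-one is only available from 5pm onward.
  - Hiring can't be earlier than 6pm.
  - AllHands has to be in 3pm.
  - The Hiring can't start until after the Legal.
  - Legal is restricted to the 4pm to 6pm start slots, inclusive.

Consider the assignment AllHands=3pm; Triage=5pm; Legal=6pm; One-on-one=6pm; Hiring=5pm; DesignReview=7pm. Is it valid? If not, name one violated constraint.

Invalid. The Hiring can't start until after the Legal.

Legal is restricted to the 4pm to 6pm start slots, inclusive — holds.
AllHands has to be in 3pm — holds.
One-on-one is only available from 5pm onward — holds.
Legal feeds into One-on-one, so it must come first — violated.
Hiring can't be earlier than 6pm — violated.
The DesignReview can't start until after the One-on-one — holds.
The Hiring can't start until after the Legal — violated.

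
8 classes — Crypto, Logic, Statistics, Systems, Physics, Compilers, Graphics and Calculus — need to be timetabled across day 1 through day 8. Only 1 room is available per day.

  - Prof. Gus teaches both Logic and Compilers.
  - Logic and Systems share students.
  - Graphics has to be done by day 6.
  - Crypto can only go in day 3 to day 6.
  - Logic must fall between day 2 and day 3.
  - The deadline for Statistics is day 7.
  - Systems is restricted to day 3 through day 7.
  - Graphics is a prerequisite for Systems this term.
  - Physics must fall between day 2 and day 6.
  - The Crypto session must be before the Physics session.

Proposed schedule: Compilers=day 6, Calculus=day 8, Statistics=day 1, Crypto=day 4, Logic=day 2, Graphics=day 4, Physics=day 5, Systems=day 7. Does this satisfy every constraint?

No — it violates: Only 1 room is available per day

Only 1 room is available per day — violated.
The Crypto session must be before the Physics session — holds.
Logic and Systems share students — holds.
Graphics is a prerequisite for Systems this term — holds.
The deadline for Statistics is day 7 — holds.
Logic must fall between day 2 and day 3 — holds.
Physics must fall between day 2 and day 6 — holds.
Systems is restricted to day 3 through day 7 — holds.
Prof. Gus teaches both Logic and Compilers — holds.
Graphics has to be done by day 6 — holds.
Crypto can only go in day 3 to day 6 — holds.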